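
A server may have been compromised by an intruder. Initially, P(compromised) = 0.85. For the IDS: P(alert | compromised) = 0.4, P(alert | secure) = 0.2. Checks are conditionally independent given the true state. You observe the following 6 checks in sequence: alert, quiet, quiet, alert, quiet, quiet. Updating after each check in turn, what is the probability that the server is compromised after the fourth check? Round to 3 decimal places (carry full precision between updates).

After 'alert': P(compromised) = 0.4·0.8500 / (0.4·0.8500 + 0.2·0.1500) ≈ 0.9189
After 'quiet': P(compromised) = 0.6·0.9189 / (0.6·0.9189 + 0.8·0.0811) ≈ 0.8947
After 'quiet': P(compromised) = 0.6·0.8947 / (0.6·0.8947 + 0.8·0.1053) ≈ 0.8644
After 'alert': P(compromised) = 0.4·0.8644 / (0.4·0.8644 + 0.2·0.1356) ≈ 0.9273

0.927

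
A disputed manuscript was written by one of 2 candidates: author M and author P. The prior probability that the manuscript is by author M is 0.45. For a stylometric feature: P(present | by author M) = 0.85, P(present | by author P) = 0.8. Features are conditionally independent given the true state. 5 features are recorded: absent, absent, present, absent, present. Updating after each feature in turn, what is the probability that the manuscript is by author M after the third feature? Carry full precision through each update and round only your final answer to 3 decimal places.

Each posterior becomes the prior for the next update.
After 'absent': P(author M) = 0.15·0.4500 / (0.15·0.4500 + 0.2·0.5500) ≈ 0.3803
After 'absent': P(author M) = 0.15·0.3803 / (0.15·0.3803 + 0.2·0.6197) ≈ 0.3152
After 'present': P(author M) = 0.85·0.3152 / (0.85·0.3152 + 0.8·0.6848) ≈ 0.3284

0.328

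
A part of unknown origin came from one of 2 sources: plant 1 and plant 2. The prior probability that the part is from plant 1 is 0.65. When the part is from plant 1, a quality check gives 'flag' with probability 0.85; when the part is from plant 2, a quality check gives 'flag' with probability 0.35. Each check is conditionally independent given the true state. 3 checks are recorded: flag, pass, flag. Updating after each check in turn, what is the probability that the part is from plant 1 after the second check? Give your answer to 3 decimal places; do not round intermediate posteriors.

0.510

After 'flag': P(plant 1) = 0.85·0.6500 / (0.85·0.6500 + 0.35·0.3500) ≈ 0.8185
After 'pass': P(plant 1) = 0.15·0.8185 / (0.15·0.8185 + 0.65·0.1815) ≈ 0.5100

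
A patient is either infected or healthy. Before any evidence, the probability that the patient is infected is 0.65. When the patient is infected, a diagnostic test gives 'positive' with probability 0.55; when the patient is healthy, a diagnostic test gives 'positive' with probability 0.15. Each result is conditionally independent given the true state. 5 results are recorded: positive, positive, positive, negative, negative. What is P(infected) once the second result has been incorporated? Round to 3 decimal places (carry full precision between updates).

0.961

After 'positive': P(infected) = 0.55·0.6500 / (0.55·0.6500 + 0.15·0.3500) ≈ 0.8720
After 'positive': P(infected) = 0.55·0.8720 / (0.55·0.8720 + 0.15·0.1280) ≈ 0.9615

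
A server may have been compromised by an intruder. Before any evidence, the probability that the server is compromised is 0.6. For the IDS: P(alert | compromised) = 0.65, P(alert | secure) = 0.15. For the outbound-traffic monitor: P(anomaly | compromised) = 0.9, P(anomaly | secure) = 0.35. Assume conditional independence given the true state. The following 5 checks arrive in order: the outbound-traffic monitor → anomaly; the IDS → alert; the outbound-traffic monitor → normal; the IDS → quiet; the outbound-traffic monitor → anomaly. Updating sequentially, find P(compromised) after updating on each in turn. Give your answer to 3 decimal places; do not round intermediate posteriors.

Apply Bayes' rule sequentially, carrying P(compromised) forward.
After the outbound-traffic monitor='anomaly': P(compromised) = 0.9·0.6000 / (0.9·0.6000 + 0.35·0.4000) ≈ 0.7941
After the IDS='alert': P(compromised) = 0.65·0.7941 / (0.65·0.7941 + 0.15·0.2059) ≈ 0.9435
After the outbound-traffic monitor='normal': P(compromised) = 0.1·0.9435 / (0.1·0.9435 + 0.65·0.0565) ≈ 0.7200
After the IDS='quiet': P(compromised) = 0.35·0.7200 / (0.35·0.7200 + 0.85·0.2800) ≈ 0.5143
After the outbound-traffic monitor='anomaly': P(compromised) = 0.9·0.5143 / (0.9·0.5143 + 0.35·0.4857) ≈ 0.7314

0.731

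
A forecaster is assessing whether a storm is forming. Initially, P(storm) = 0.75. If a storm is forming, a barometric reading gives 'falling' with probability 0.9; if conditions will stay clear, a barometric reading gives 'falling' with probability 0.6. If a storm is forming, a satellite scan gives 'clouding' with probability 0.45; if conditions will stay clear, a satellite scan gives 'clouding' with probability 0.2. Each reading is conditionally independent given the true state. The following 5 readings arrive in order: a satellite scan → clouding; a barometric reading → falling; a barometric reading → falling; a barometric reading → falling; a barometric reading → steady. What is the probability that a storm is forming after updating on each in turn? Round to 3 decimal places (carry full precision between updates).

0.851

After a satellite scan='clouding': P(storm) = 0.45·0.7500 / (0.45·0.7500 + 0.2·0.2500) ≈ 0.8710
After a barometric reading='falling': P(storm) = 0.9·0.8710 / (0.9·0.8710 + 0.6·0.1290) ≈ 0.9101
After a barometric reading='falling': P(storm) = 0.9·0.9101 / (0.9·0.9101 + 0.6·0.0899) ≈ 0.9382
After a barometric reading='falling': P(storm) = 0.9·0.9382 / (0.9·0.9382 + 0.6·0.0618) ≈ 0.9580
After a barometric reading='steady': P(storm) = 0.1·0.9580 / (0.1·0.9580 + 0.4·0.0420) ≈ 0.8506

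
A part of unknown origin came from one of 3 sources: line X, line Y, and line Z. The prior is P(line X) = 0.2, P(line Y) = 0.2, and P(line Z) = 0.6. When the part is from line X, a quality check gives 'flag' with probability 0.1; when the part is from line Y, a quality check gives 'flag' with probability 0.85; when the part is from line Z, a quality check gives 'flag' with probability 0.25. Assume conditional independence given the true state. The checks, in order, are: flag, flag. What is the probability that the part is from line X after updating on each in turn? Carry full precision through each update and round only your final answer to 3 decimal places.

After 'flag': normaliser = 0.1·0.2000 + 0.85·0.2000 + 0.25·0.6000; P(line X) ≈ 0.0588, P(line Y) ≈ 0.5000, P(line Z) ≈ 0.4412
After 'flag': normaliser = 0.1·0.0588 + 0.85·0.5000 + 0.25·0.4412; P(line X) ≈ 0.0109, P(line Y) ≈ 0.7853, P(line Z) ≈ 0.2038

0.011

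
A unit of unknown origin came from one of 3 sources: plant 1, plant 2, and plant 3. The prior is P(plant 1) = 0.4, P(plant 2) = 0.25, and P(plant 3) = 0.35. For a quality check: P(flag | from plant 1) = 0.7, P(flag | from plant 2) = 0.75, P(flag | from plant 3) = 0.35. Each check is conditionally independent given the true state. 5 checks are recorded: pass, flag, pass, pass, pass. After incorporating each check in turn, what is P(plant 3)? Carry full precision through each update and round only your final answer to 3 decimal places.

0.879

Each posterior becomes the prior for the next update.
After 'pass': normaliser = 0.3·0.4000 + 0.25·0.2500 + 0.65·0.3500; P(plant 1) ≈ 0.2927, P(plant 2) ≈ 0.1524, P(plant 3) ≈ 0.5549
After 'flag': normaliser = 0.7·0.2927 + 0.75·0.1524 + 0.35·0.5549; P(plant 1) ≈ 0.3990, P(plant 2) ≈ 0.2227, P(plant 3) ≈ 0.3783
After 'pass': normaliser = 0.3·0.3990 + 0.25·0.2227 + 0.65·0.3783; P(plant 1) ≈ 0.2842, P(plant 2) ≈ 0.1322, P(plant 3) ≈ 0.5837
After 'pass': normaliser = 0.3·0.2842 + 0.25·0.1322 + 0.65·0.5837; P(plant 1) ≈ 0.1713, P(plant 2) ≈ 0.0664, P(plant 3) ≈ 0.7623
After 'pass': normaliser = 0.3·0.1713 + 0.25·0.0664 + 0.65·0.7623; P(plant 1) ≈ 0.0912, P(plant 2) ≈ 0.0295, P(plant 3) ≈ 0.8793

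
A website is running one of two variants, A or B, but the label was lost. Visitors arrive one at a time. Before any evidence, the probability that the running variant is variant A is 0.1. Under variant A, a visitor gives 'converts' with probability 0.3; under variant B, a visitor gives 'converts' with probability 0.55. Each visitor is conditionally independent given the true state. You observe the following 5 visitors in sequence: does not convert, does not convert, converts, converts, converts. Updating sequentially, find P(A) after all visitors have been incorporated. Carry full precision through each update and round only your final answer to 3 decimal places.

Apply Bayes' rule sequentially, carrying P(A) forward.
After 'does not convert': P(A) = 0.7·0.1000 / (0.7·0.1000 + 0.45·0.9000) ≈ 0.1474
After 'does not convert': P(A) = 0.7·0.1474 / (0.7·0.1474 + 0.45·0.8526) ≈ 0.2119
After 'converts': P(A) = 0.3·0.2119 / (0.3·0.2119 + 0.55·0.7881) ≈ 0.1279
After 'converts': P(A) = 0.3·0.1279 / (0.3·0.1279 + 0.55·0.8721) ≈ 0.0741
After 'converts': P(A) = 0.3·0.0741 / (0.3·0.0741 + 0.55·0.9259) ≈ 0.0418

0.042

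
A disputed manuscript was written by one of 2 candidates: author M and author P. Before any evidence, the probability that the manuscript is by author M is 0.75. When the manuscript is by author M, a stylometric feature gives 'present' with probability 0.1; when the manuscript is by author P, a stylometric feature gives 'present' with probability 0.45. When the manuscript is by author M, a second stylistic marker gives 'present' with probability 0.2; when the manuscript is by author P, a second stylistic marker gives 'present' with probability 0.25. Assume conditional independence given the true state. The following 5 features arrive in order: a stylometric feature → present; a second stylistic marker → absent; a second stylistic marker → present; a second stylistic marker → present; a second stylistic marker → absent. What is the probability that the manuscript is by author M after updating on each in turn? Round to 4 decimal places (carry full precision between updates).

Apply Bayes' rule sequentially, carrying P(author M) forward.
After a stylometric feature='present': P(author M) = 0.1·0.7500 / (0.1·0.7500 + 0.45·0.2500) ≈ 0.4000
After a second stylistic marker='absent': P(author M) = 0.8·0.4000 / (0.8·0.4000 + 0.75·0.6000) ≈ 0.4156
After a second stylistic marker='present': P(author M) = 0.2·0.4156 / (0.2·0.4156 + 0.25·0.5844) ≈ 0.3626
After a second stylistic marker='present': P(author M) = 0.2·0.3626 / (0.2·0.3626 + 0.25·0.6374) ≈ 0.3128
After a second stylistic marker='absent': P(author M) = 0.8·0.3128 / (0.8·0.3128 + 0.75·0.6872) ≈ 0.3268

0.3268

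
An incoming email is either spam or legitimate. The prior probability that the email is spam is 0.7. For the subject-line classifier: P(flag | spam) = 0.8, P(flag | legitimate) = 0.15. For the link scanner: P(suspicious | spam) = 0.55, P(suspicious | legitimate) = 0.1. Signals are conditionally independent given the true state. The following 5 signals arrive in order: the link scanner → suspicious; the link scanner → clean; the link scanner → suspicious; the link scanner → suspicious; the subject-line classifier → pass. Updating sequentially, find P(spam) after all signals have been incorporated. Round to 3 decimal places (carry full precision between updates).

0.979

Each posterior becomes the prior for the next update.
After the link scanner='suspicious': P(spam) = 0.55·0.7000 / (0.55·0.7000 + 0.1·0.3000) ≈ 0.9277
After the link scanner='clean': P(spam) = 0.45·0.9277 / (0.45·0.9277 + 0.9·0.0723) ≈ 0.8652
After the link scanner='suspicious': P(spam) = 0.55·0.8652 / (0.55·0.8652 + 0.1·0.1348) ≈ 0.9724
After the link scanner='suspicious': P(spam) = 0.55·0.9724 / (0.55·0.9724 + 0.1·0.0276) ≈ 0.9949
After the subject-line classifier='pass': P(spam) = 0.2·0.9949 / (0.2·0.9949 + 0.85·0.0051) ≈ 0.9786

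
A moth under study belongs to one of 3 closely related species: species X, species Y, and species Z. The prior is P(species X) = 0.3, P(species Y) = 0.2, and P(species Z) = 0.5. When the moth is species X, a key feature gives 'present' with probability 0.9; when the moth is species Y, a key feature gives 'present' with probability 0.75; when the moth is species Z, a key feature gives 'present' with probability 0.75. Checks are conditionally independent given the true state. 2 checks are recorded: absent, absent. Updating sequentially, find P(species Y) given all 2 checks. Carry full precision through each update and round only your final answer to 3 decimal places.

0.267

Apply Bayes' rule sequentially, carrying P(species Y) forward.
After 'absent': normaliser = 0.1·0.3000 + 0.25·0.2000 + 0.25·0.5000; P(species X) ≈ 0.1463, P(species Y) ≈ 0.2439, P(species Z) ≈ 0.6098
After 'absent': normaliser = 0.1·0.1463 + 0.25·0.2439 + 0.25·0.6098; P(species X) ≈ 0.0642, P(species Y) ≈ 0.2674, P(species Z) ≈ 0.6684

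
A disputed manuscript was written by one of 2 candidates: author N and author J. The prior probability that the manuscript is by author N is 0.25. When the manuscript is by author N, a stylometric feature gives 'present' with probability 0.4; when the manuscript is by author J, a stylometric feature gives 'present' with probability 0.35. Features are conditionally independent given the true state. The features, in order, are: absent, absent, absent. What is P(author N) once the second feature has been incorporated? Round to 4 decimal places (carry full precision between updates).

Apply Bayes' rule sequentially, carrying P(author N) forward.
After 'absent': P(author N) = 0.6·0.2500 / (0.6·0.2500 + 0.65·0.7500) ≈ 0.2353
After 'absent': P(author N) = 0.6·0.2353 / (0.6·0.2353 + 0.65·0.7647) ≈ 0.2212

0.2212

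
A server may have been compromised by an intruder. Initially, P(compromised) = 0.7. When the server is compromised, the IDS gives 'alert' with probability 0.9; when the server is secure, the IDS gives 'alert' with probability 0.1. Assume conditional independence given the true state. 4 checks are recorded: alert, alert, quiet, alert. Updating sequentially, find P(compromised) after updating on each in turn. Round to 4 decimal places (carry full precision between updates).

Each posterior becomes the prior for the next update.
After 'alert': P(compromised) = 0.9·0.7000 / (0.9·0.7000 + 0.1·0.3000) ≈ 0.9545
After 'alert': P(compromised) = 0.9·0.9545 / (0.9·0.9545 + 0.1·0.0455) ≈ 0.9947
After 'quiet': P(compromised) = 0.1·0.9947 / (0.1·0.9947 + 0.9·0.0053) ≈ 0.9545
After 'alert': P(compromised) = 0.9·0.9545 / (0.9·0.9545 + 0.1·0.0455) ≈ 0.9947

0.9947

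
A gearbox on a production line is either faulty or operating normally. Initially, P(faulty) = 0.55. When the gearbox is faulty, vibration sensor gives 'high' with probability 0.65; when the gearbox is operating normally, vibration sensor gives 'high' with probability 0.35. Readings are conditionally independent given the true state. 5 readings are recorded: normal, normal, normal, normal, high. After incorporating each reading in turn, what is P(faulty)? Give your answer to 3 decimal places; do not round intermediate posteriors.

0.160

After 'normal': P(faulty) = 0.35·0.5500 / (0.35·0.5500 + 0.65·0.4500) ≈ 0.3969
After 'normal': P(faulty) = 0.35·0.3969 / (0.35·0.3969 + 0.65·0.6031) ≈ 0.2617
After 'normal': P(faulty) = 0.35·0.2617 / (0.35·0.2617 + 0.65·0.7383) ≈ 0.1602
After 'normal': P(faulty) = 0.35·0.1602 / (0.35·0.1602 + 0.65·0.8398) ≈ 0.0932
After 'high': P(faulty) = 0.65·0.0932 / (0.65·0.0932 + 0.35·0.9068) ≈ 0.1602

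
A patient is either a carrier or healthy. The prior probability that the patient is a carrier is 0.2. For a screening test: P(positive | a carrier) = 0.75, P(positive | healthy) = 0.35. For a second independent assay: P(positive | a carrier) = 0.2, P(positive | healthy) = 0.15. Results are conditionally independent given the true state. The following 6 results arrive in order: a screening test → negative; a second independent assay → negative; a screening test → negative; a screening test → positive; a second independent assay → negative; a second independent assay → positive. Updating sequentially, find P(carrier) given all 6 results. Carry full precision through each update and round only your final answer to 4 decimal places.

0.0856

After a screening test='negative': P(carrier) = 0.25·0.2000 / (0.25·0.2000 + 0.65·0.8000) ≈ 0.0877
After a second independent assay='negative': P(carrier) = 0.8·0.0877 / (0.8·0.0877 + 0.85·0.9123) ≈ 0.0830
After a screening test='negative': P(carrier) = 0.25·0.0830 / (0.25·0.0830 + 0.65·0.9170) ≈ 0.0336
After a screening test='positive': P(carrier) = 0.75·0.0336 / (0.75·0.0336 + 0.35·0.9664) ≈ 0.0694
After a second independent assay='negative': P(carrier) = 0.8·0.0694 / (0.8·0.0694 + 0.85·0.9306) ≈ 0.0656
After a second independent assay='positive': P(carrier) = 0.2·0.0656 / (0.2·0.0656 + 0.15·0.9344) ≈ 0.0856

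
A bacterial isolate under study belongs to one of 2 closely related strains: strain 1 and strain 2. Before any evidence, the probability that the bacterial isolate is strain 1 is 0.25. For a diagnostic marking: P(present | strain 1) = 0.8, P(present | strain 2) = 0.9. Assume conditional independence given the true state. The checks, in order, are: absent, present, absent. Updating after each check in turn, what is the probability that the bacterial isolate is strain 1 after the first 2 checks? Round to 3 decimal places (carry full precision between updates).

After 'absent': P(strain 1) = 0.2·0.2500 / (0.2·0.2500 + 0.1·0.7500) ≈ 0.4000
After 'present': P(strain 1) = 0.8·0.4000 / (0.8·0.4000 + 0.9·0.6000) ≈ 0.3721

0.372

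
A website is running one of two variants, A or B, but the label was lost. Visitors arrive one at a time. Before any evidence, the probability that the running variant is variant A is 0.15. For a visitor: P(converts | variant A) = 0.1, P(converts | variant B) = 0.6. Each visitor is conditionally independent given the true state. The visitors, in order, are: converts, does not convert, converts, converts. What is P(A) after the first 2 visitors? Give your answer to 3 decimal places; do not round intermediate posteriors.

0.062

After 'converts': P(A) = 0.1·0.1500 / (0.1·0.1500 + 0.6·0.8500) ≈ 0.0286
After 'does not convert': P(A) = 0.9·0.0286 / (0.9·0.0286 + 0.4·0.9714) ≈ 0.0621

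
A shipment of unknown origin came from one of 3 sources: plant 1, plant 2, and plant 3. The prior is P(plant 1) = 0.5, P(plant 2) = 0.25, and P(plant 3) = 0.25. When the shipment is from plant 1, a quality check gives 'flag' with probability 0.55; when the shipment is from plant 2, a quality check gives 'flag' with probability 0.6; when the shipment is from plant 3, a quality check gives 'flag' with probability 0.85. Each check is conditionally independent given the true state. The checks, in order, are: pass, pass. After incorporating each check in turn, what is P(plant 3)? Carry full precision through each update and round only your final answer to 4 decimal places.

0.0383

After 'pass': normaliser = 0.45·0.5000 + 0.4·0.2500 + 0.15·0.2500; P(plant 1) ≈ 0.6207, P(plant 2) ≈ 0.2759, P(plant 3) ≈ 0.1034
After 'pass': normaliser = 0.45·0.6207 + 0.4·0.2759 + 0.15·0.1034; P(plant 1) ≈ 0.6894, P(plant 2) ≈ 0.2723, P(plant 3) ≈ 0.0383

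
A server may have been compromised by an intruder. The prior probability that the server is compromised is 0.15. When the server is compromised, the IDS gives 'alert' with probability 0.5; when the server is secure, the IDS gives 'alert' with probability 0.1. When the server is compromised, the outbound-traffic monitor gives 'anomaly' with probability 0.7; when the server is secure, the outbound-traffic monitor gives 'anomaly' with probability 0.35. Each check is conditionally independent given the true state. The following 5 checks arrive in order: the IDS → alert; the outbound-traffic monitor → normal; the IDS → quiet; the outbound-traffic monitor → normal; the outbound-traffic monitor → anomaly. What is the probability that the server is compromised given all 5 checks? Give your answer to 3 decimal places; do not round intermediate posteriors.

After the IDS='alert': P(compromised) = 0.5·0.1500 / (0.5·0.1500 + 0.1·0.8500) ≈ 0.4688
After the outbound-traffic monitor='normal': P(compromised) = 0.3·0.4688 / (0.3·0.4688 + 0.65·0.5312) ≈ 0.2894
After the IDS='quiet': P(compromised) = 0.5·0.2894 / (0.5·0.2894 + 0.9·0.7106) ≈ 0.1845
After the outbound-traffic monitor='normal': P(compromised) = 0.3·0.1845 / (0.3·0.1845 + 0.65·0.8155) ≈ 0.0945
After the outbound-traffic monitor='anomaly': P(compromised) = 0.7·0.0945 / (0.7·0.0945 + 0.35·0.9055) ≈ 0.1728

0.173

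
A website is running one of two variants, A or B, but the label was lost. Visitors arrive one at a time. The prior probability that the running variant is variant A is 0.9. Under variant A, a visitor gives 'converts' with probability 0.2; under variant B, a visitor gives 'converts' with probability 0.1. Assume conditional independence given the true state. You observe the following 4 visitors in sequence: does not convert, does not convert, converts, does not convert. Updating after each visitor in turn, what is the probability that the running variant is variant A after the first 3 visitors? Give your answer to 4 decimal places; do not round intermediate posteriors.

After 'does not convert': P(A) = 0.8·0.9000 / (0.8·0.9000 + 0.9·0.1000) ≈ 0.8889
After 'does not convert': P(A) = 0.8·0.8889 / (0.8·0.8889 + 0.9·0.1111) ≈ 0.8767
After 'converts': P(A) = 0.2·0.8767 / (0.2·0.8767 + 0.1·0.1233) ≈ 0.9343

0.9343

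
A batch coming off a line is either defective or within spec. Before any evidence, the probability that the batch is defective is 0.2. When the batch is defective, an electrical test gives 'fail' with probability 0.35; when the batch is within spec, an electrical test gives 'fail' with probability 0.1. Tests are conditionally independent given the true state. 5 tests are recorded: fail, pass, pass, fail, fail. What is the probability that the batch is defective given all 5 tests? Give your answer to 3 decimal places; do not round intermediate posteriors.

0.848

Apply Bayes' rule sequentially, carrying P(defective) forward.
After 'fail': P(defective) = 0.35·0.2000 / (0.35·0.2000 + 0.1·0.8000) ≈ 0.4667
After 'pass': P(defective) = 0.65·0.4667 / (0.65·0.4667 + 0.9·0.5333) ≈ 0.3872
After 'pass': P(defective) = 0.65·0.3872 / (0.65·0.3872 + 0.9·0.6128) ≈ 0.3134
After 'fail': P(defective) = 0.35·0.3134 / (0.35·0.3134 + 0.1·0.6866) ≈ 0.6150
After 'fail': P(defective) = 0.35·0.6150 / (0.35·0.6150 + 0.1·0.3850) ≈ 0.8483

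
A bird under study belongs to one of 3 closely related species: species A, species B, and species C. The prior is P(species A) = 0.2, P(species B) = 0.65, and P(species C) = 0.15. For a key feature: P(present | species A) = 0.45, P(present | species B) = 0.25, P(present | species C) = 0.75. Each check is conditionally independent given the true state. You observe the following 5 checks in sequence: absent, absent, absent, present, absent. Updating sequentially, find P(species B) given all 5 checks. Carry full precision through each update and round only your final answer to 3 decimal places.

0.856

After 'absent': normaliser = 0.55·0.2000 + 0.75·0.6500 + 0.25·0.1500; P(species A) ≈ 0.1732, P(species B) ≈ 0.7677, P(species C) ≈ 0.0591
After 'absent': normaliser = 0.55·0.1732 + 0.75·0.7677 + 0.25·0.0591; P(species A) ≈ 0.1389, P(species B) ≈ 0.8396, P(species C) ≈ 0.0215
After 'absent': normaliser = 0.55·0.1389 + 0.75·0.8396 + 0.25·0.0215; P(species A) ≈ 0.1074, P(species B) ≈ 0.8850, P(species C) ≈ 0.0076
After 'present': normaliser = 0.45·0.1074 + 0.25·0.8850 + 0.75·0.0076; P(species A) ≈ 0.1756, P(species B) ≈ 0.8038, P(species C) ≈ 0.0206
After 'absent': normaliser = 0.55·0.1756 + 0.75·0.8038 + 0.25·0.0206; P(species A) ≈ 0.1371, P(species B) ≈ 0.8556, P(species C) ≈ 0.0073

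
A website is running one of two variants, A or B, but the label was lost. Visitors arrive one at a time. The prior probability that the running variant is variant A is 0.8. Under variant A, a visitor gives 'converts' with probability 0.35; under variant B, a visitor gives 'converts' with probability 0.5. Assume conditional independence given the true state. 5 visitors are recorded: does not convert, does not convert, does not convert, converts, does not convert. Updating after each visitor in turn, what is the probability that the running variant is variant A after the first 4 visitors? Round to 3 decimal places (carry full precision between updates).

After 'does not convert': P(A) = 0.65·0.8000 / (0.65·0.8000 + 0.5·0.2000) ≈ 0.8387
After 'does not convert': P(A) = 0.65·0.8387 / (0.65·0.8387 + 0.5·0.1613) ≈ 0.8711
After 'does not convert': P(A) = 0.65·0.8711 / (0.65·0.8711 + 0.5·0.1289) ≈ 0.8978
After 'converts': P(A) = 0.35·0.8978 / (0.35·0.8978 + 0.5·0.1022) ≈ 0.8602

0.860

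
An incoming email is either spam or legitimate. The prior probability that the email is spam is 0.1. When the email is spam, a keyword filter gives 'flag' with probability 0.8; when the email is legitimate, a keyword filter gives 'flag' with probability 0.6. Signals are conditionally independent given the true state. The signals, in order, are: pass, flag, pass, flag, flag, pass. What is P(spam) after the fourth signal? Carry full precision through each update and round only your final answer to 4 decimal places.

After 'pass': P(spam) = 0.2·0.1000 / (0.2·0.1000 + 0.4·0.9000) ≈ 0.0526
After 'flag': P(spam) = 0.8·0.0526 / (0.8·0.0526 + 0.6·0.9474) ≈ 0.0690
After 'pass': P(spam) = 0.2·0.0690 / (0.2·0.0690 + 0.4·0.9310) ≈ 0.0357
After 'flag': P(spam) = 0.8·0.0357 / (0.8·0.0357 + 0.6·0.9643) ≈ 0.0471

0.0471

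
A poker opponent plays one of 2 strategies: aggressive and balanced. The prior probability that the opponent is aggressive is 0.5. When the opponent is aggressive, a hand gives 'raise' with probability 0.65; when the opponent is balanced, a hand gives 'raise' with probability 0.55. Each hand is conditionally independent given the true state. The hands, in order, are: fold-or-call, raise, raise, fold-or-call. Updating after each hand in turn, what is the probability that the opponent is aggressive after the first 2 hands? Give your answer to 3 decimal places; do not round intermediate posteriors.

Apply Bayes' rule sequentially, carrying P(aggressive) forward.
After 'fold-or-call': P(aggressive) = 0.35·0.5000 / (0.35·0.5000 + 0.45·0.5000) ≈ 0.4375
After 'raise': P(aggressive) = 0.65·0.4375 / (0.65·0.4375 + 0.55·0.5625) ≈ 0.4789

0.479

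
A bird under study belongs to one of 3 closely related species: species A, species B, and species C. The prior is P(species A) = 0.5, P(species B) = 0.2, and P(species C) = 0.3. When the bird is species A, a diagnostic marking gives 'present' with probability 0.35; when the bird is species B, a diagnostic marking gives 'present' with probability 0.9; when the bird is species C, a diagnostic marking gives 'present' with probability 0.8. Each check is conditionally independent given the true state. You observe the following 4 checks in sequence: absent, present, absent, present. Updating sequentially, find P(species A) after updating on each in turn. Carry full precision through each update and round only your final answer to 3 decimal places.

After 'absent': normaliser = 0.65·0.5000 + 0.1·0.2000 + 0.2·0.3000; P(species A) ≈ 0.8025, P(species B) ≈ 0.0494, P(species C) ≈ 0.1481
After 'present': normaliser = 0.35·0.8025 + 0.9·0.0494 + 0.8·0.1481; P(species A) ≈ 0.6328, P(species B) ≈ 0.1001, P(species C) ≈ 0.2670
After 'absent': normaliser = 0.65·0.6328 + 0.1·0.1001 + 0.2·0.2670; P(species A) ≈ 0.8664, P(species B) ≈ 0.0211, P(species C) ≈ 0.1125
After 'present': normaliser = 0.35·0.8664 + 0.9·0.0211 + 0.8·0.1125; P(species A) ≈ 0.7356, P(species B) ≈ 0.0461, P(species C) ≈ 0.2183

0.736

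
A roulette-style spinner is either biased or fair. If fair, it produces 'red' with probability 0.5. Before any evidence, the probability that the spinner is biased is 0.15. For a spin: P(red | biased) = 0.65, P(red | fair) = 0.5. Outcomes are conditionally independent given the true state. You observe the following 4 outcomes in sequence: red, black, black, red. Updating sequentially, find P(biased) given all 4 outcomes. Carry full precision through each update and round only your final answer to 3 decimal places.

After 'red': P(biased) = 0.65·0.1500 / (0.65·0.1500 + 0.5·0.8500) ≈ 0.1866
After 'black': P(biased) = 0.35·0.1866 / (0.35·0.1866 + 0.5·0.8134) ≈ 0.1384
After 'black': P(biased) = 0.35·0.1384 / (0.35·0.1384 + 0.5·0.8616) ≈ 0.1011
After 'red': P(biased) = 0.65·0.1011 / (0.65·0.1011 + 0.5·0.8989) ≈ 0.1275

0.128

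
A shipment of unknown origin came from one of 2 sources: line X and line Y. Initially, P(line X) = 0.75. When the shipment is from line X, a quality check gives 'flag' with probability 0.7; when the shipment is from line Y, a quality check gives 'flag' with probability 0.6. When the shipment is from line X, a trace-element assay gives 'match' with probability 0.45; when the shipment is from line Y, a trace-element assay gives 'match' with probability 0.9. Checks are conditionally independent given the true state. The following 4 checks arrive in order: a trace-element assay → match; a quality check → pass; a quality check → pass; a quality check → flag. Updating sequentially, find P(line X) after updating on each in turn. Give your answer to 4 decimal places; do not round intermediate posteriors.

Apply Bayes' rule sequentially, carrying P(line X) forward.
After a trace-element assay='match': P(line X) = 0.45·0.7500 / (0.45·0.7500 + 0.9·0.2500) ≈ 0.6000
After a quality check='pass': P(line X) = 0.3·0.6000 / (0.3·0.6000 + 0.4·0.4000) ≈ 0.5294
After a quality check='pass': P(line X) = 0.3·0.5294 / (0.3·0.5294 + 0.4·0.4706) ≈ 0.4576
After a quality check='flag': P(line X) = 0.7·0.4576 / (0.7·0.4576 + 0.6·0.5424) ≈ 0.4961

0.4961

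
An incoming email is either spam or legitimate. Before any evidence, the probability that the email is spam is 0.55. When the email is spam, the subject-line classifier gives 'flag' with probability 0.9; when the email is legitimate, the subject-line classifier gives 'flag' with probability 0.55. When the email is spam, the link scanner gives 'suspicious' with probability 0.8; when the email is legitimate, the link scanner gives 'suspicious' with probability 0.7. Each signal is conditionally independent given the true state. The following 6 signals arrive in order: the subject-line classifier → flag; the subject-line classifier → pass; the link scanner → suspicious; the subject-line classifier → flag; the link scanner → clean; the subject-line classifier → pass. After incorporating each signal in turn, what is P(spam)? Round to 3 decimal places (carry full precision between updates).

After the subject-line classifier='flag': P(spam) = 0.9·0.5500 / (0.9·0.5500 + 0.55·0.4500) ≈ 0.6667
After the subject-line classifier='pass': P(spam) = 0.1·0.6667 / (0.1·0.6667 + 0.45·0.3333) ≈ 0.3077
After the link scanner='suspicious': P(spam) = 0.8·0.3077 / (0.8·0.3077 + 0.7·0.6923) ≈ 0.3368
After the subject-line classifier='flag': P(spam) = 0.9·0.3368 / (0.9·0.3368 + 0.55·0.6632) ≈ 0.4539
After the link scanner='clean': P(spam) = 0.2·0.4539 / (0.2·0.4539 + 0.3·0.5461) ≈ 0.3565
After the subject-line classifier='pass': P(spam) = 0.1·0.3565 / (0.1·0.3565 + 0.45·0.6435) ≈ 0.1096

0.110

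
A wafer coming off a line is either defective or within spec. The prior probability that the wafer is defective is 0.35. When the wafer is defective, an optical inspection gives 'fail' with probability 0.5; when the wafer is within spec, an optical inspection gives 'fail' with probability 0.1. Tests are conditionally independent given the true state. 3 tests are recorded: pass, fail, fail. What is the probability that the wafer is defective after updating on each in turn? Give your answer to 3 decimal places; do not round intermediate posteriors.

0.882

Each posterior becomes the prior for the next update.
After 'pass': P(defective) = 0.5·0.3500 / (0.5·0.3500 + 0.9·0.6500) ≈ 0.2303
After 'fail': P(defective) = 0.5·0.2303 / (0.5·0.2303 + 0.1·0.7697) ≈ 0.5993
After 'fail': P(defective) = 0.5·0.5993 / (0.5·0.5993 + 0.1·0.4007) ≈ 0.8821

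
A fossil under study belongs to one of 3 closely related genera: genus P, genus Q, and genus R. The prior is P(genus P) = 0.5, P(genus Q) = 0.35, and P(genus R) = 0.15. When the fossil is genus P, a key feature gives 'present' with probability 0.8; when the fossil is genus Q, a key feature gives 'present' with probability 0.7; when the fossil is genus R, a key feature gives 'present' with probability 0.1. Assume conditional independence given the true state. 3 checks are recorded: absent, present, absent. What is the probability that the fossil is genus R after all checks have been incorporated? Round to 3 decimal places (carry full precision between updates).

0.242

After 'absent': normaliser = 0.2·0.5000 + 0.3·0.3500 + 0.9·0.1500; P(genus P) ≈ 0.2941, P(genus Q) ≈ 0.3088, P(genus R) ≈ 0.3971
After 'present': normaliser = 0.8·0.2941 + 0.7·0.3088 + 0.1·0.3971; P(genus P) ≈ 0.4790, P(genus Q) ≈ 0.4401, P(genus R) ≈ 0.0808
After 'absent': normaliser = 0.2·0.4790 + 0.3·0.4401 + 0.9·0.0808; P(genus P) ≈ 0.3187, P(genus Q) ≈ 0.4392, P(genus R) ≈ 0.2420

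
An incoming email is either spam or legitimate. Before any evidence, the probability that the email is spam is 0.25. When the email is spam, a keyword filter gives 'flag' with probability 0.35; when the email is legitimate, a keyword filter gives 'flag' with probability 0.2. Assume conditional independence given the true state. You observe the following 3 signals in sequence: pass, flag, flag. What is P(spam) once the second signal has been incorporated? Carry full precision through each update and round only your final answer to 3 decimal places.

0.322

Each posterior becomes the prior for the next update.
After 'pass': P(spam) = 0.65·0.2500 / (0.65·0.2500 + 0.8·0.7500) ≈ 0.2131
After 'flag': P(spam) = 0.35·0.2131 / (0.35·0.2131 + 0.2·0.7869) ≈ 0.3216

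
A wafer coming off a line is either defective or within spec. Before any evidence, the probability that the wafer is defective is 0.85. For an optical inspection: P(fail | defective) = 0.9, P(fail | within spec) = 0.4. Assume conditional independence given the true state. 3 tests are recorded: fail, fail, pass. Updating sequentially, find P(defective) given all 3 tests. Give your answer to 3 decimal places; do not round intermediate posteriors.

0.827

After 'fail': P(defective) = 0.9·0.8500 / (0.9·0.8500 + 0.4·0.1500) ≈ 0.9273
After 'fail': P(defective) = 0.9·0.9273 / (0.9·0.9273 + 0.4·0.0727) ≈ 0.9663
After 'pass': P(defective) = 0.1·0.9663 / (0.1·0.9663 + 0.6·0.0337) ≈ 0.8270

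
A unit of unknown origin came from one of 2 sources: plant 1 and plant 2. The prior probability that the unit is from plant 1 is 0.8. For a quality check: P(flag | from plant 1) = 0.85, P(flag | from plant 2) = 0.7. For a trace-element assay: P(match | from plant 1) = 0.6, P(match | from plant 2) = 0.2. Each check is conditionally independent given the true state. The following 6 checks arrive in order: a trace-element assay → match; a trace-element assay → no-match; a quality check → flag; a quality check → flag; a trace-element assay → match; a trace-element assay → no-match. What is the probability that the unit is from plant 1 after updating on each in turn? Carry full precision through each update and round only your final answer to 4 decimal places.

0.9299

After a trace-element assay='match': P(plant 1) = 0.6·0.8000 / (0.6·0.8000 + 0.2·0.2000) ≈ 0.9231
After a trace-element assay='no-match': P(plant 1) = 0.4·0.9231 / (0.4·0.9231 + 0.8·0.0769) ≈ 0.8571
After a quality check='flag': P(plant 1) = 0.85·0.8571 / (0.85·0.8571 + 0.7·0.1429) ≈ 0.8793
After a quality check='flag': P(plant 1) = 0.85·0.8793 / (0.85·0.8793 + 0.7·0.1207) ≈ 0.8984
After a trace-element assay='match': P(plant 1) = 0.6·0.8984 / (0.6·0.8984 + 0.2·0.1016) ≈ 0.9637
After a trace-element assay='no-match': P(plant 1) = 0.4·0.9637 / (0.4·0.9637 + 0.8·0.0363) ≈ 0.9299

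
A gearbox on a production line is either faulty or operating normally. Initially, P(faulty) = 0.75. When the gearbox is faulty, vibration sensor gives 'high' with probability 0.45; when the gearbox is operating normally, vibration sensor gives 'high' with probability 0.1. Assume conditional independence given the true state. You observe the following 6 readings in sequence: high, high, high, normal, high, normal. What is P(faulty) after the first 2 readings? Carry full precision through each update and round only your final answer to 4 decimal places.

0.9838

After 'high': P(faulty) = 0.45·0.7500 / (0.45·0.7500 + 0.1·0.2500) ≈ 0.9310
After 'high': P(faulty) = 0.45·0.9310 / (0.45·0.9310 + 0.1·0.0690) ≈ 0.9838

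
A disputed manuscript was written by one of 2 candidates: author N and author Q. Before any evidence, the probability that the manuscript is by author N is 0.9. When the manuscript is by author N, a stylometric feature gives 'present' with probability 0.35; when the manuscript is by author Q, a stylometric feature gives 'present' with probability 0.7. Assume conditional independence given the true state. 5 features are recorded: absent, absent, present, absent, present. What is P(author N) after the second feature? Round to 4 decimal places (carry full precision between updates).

0.9769

After 'absent': P(author N) = 0.65·0.9000 / (0.65·0.9000 + 0.3·0.1000) ≈ 0.9512
After 'absent': P(author N) = 0.65·0.9512 / (0.65·0.9512 + 0.3·0.0488) ≈ 0.9769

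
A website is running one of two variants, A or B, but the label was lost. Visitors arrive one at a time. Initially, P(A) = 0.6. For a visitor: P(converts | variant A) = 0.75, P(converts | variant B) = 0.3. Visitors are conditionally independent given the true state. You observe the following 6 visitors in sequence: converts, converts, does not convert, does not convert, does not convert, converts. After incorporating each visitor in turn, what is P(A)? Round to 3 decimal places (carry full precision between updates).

0.516

Apply Bayes' rule sequentially, carrying P(A) forward.
After 'converts': P(A) = 0.75·0.6000 / (0.75·0.6000 + 0.3·0.4000) ≈ 0.7895
After 'converts': P(A) = 0.75·0.7895 / (0.75·0.7895 + 0.3·0.2105) ≈ 0.9036
After 'does not convert': P(A) = 0.25·0.9036 / (0.25·0.9036 + 0.7·0.0964) ≈ 0.7700
After 'does not convert': P(A) = 0.25·0.7700 / (0.25·0.7700 + 0.7·0.2300) ≈ 0.5446
After 'does not convert': P(A) = 0.25·0.5446 / (0.25·0.5446 + 0.7·0.4554) ≈ 0.2993
After 'converts': P(A) = 0.75·0.2993 / (0.75·0.2993 + 0.3·0.7007) ≈ 0.5164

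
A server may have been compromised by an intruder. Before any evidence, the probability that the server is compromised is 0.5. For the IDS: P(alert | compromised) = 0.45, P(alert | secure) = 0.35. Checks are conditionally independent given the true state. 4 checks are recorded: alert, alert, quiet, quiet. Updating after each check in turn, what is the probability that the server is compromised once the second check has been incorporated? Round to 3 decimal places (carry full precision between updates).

Apply Bayes' rule sequentially, carrying P(compromised) forward.
After 'alert': P(compromised) = 0.45·0.5000 / (0.45·0.5000 + 0.35·0.5000) ≈ 0.5625
After 'alert': P(compromised) = 0.45·0.5625 / (0.45·0.5625 + 0.35·0.4375) ≈ 0.6231

0.623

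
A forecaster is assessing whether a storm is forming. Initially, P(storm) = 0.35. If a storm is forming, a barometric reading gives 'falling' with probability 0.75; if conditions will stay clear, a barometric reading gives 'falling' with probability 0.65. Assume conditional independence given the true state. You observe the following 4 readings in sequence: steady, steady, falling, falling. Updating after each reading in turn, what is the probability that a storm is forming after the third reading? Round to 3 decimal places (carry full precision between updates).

0.241

After 'steady': P(storm) = 0.25·0.3500 / (0.25·0.3500 + 0.35·0.6500) ≈ 0.2778
After 'steady': P(storm) = 0.25·0.2778 / (0.25·0.2778 + 0.35·0.7222) ≈ 0.2155
After 'falling': P(storm) = 0.75·0.2155 / (0.75·0.2155 + 0.65·0.7845) ≈ 0.2407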